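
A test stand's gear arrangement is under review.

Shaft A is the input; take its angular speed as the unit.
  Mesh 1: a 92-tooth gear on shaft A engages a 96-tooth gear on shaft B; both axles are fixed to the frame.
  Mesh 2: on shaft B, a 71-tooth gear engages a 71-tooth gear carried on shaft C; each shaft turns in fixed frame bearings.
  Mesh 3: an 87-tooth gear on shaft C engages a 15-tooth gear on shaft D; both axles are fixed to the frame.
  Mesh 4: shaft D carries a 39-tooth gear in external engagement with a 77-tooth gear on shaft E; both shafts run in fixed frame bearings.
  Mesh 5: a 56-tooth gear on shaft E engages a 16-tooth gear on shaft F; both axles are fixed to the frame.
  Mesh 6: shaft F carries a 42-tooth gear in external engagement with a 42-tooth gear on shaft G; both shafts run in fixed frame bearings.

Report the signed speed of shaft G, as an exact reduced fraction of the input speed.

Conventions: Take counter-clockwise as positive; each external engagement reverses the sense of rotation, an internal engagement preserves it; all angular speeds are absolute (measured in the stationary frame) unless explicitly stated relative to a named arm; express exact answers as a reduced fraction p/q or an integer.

8671/880

6-mesh fixed-axis compound train (all bearings frame-fixed)
mesh 1 [92T→96T]: |ω|/ω_in = 1×92/96 = 23/24, sense flips to −
mesh 2 [71T→71T]: |ω|/ω_in = (23/24)×71/71 = 23/24, sense flips to +
mesh 3 [87T→15T]: |ω|/ω_in = (23/24)×87/15 = 667/120, sense flips to −
mesh 4 [39T→77T]: |ω|/ω_in = (667/120)×39/77 = 8671/3080, sense flips to +
mesh 5 [56T→16T]: |ω|/ω_in = (8671/3080)×56/16 = 8671/880, sense flips to −
mesh 6 [42T→42T]: |ω|/ω_in = (8671/880)×42/42 = 8671/880, sense flips to +
signed output speed (× input speed) = 8671/880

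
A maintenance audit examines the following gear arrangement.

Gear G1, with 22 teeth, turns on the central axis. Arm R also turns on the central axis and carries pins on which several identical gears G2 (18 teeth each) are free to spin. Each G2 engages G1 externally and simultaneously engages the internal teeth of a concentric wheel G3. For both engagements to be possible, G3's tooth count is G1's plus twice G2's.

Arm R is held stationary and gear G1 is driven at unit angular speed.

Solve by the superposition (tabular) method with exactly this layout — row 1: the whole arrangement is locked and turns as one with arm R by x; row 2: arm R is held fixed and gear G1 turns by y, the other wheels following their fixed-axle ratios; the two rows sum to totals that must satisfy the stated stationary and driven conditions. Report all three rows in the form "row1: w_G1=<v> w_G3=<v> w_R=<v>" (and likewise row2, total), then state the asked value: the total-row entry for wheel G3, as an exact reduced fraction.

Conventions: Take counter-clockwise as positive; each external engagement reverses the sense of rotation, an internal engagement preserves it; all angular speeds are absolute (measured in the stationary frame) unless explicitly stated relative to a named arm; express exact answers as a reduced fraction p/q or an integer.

row1: w_G1=0 w_G3=0 w_R=0
row2: w_G1=1 w_G3=-11/29 w_R=0
total: w_G1=1 w_G3=-11/29 w_R=0
asked value: -11/29

topology: planetary set — G1 22T / G2 18T / G3 58T, arm = carrier (Willis)
row 1 — lock + rotate with arm: ω_sun = ω_ring = ω_arm = x
row 2 — arm fixed, fixed-axis ratios: sun y, ring −(22/58)·y, arm 0
boundary: total ω_arm = x = 0 and total ω_sun = x + y = 1  ⇒  y = 1, x = 0
row 2 ring = −(22/58)·1 = -11/29
totals (row 1 + row 2): sun 0 + 1 = 1, ring 0 + (-11/29) = -11/29, arm 0 + 0 = 0
asked cell (total, ring) = -11/29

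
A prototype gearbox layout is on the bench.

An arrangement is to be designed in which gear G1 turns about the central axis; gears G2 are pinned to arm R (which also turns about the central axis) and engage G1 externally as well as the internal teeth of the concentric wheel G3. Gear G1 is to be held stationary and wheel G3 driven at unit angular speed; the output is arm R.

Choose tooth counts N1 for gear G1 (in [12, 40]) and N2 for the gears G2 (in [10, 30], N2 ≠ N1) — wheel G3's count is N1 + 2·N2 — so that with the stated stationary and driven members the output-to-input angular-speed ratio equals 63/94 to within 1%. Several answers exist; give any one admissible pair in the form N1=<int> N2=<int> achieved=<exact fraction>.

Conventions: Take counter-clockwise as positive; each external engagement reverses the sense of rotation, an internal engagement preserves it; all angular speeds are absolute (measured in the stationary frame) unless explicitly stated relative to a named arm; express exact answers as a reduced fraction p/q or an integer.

topology: planetary set — design target 63/94, arm = carrier (Willis)
Willis with ω_sun = 0: ω_arm/ω_ring = N3/(N1+N3); set equal to 63/94  ⇒  N3/N1 = (63/94)/(1 − 63/94) = 63/31
N3 = N1 + 2·N2  ⇒  N2/N1 = (N3/N1 − 1)/2 = (63/31 − 1)/2 = 16/31
smallest multiple with N1 ≥ 12 and N2 ≥ 10: k = 1  ⇒  N1 = 1·31 = 31, N2 = 1·16 = 16 (N1 ≤ 40, N2 ≤ 30, N2 ≠ N1 ✓), N3 = 31 + 2·16 = 63
check: N3/(N1+N3) with N1 = 31, N3 = 63 gives 63/94; |achieved − target| = 0 ≤ 63/9400 ✓

N1=31 N2=16 achieved=63/94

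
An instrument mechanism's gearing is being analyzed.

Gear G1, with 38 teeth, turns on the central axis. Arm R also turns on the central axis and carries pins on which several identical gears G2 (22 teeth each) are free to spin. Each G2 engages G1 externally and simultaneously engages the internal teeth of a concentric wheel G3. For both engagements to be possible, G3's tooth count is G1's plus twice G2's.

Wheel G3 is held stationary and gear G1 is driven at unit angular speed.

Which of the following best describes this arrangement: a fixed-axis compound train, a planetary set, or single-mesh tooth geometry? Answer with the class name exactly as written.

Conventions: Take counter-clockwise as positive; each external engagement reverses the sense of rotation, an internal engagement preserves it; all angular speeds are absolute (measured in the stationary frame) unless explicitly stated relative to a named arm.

planetary set

recognized (axles ride arm R): planetary set, 38/22/82 teeth
classification: planetary set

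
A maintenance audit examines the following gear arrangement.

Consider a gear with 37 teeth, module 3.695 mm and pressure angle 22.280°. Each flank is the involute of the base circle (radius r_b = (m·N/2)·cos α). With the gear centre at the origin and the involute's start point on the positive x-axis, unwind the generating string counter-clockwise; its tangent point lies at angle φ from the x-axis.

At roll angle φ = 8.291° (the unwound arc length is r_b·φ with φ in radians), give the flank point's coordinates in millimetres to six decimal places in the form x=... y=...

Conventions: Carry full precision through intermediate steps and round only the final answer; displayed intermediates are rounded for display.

topology: single-mesh involute geometry — m = 3.695, N = 37
pitch radius r_p = m·N/2 = 3.695·37/2 = 68.357500
base radius r_b = r_p·cos α = 68.357500·cos 22.280° = 63.254074
roll angle φ = 8.291° = 0.14470525 rad
x = r_b·(cos φ + φ·sin φ) = 63.912869
y = r_b·(sin φ − φ·cos φ) = 0.063754

x=63.912869 y=0.063754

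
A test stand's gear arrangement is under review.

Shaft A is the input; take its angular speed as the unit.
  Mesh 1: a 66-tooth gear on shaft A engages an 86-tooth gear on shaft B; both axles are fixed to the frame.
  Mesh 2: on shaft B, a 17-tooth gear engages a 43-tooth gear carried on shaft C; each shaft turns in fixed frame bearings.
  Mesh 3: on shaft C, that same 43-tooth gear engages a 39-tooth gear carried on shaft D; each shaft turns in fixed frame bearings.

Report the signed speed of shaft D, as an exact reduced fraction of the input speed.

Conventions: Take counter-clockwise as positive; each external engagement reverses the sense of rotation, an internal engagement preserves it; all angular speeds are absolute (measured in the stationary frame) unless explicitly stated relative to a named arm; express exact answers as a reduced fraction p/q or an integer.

-187/559

3-mesh fixed-axis compound train (all bearings frame-fixed)
mesh 1 [66T→86T]: |ω|/ω_in = 1×66/86 = 33/43, sense flips to −
mesh 2 [17T→43T]: |ω|/ω_in = (33/43)×17/43 = 561/1849, sense flips to +
mesh 3 [43T→39T]: |ω|/ω_in = (561/1849)×43/39 = 187/559, sense flips to −
signed output speed (× input speed) = -187/559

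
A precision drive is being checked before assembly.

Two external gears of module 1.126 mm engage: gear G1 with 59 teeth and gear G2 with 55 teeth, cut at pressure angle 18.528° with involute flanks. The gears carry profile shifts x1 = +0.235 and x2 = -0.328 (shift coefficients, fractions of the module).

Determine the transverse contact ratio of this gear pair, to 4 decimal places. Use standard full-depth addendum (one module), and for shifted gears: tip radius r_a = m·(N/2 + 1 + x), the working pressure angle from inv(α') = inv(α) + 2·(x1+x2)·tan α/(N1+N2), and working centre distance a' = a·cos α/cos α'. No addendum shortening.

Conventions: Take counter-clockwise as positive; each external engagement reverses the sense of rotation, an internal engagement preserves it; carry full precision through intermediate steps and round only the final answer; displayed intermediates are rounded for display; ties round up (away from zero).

1.8763

topology: single-mesh involute geometry — m = 1.126, 59T/55T pair
base radii: r_b1 = 31.495312, r_b2 = 29.360037
tip radii: r_a1 = 34.607610, r_a2 = 31.721672
inv(α') = inv(18.528°) + 2·(+0.235-0.328)·tan α/(59+55) = 0.01121740  ⇒  α' = 18.24444°
a' = a·cos α / cos α' = 64.1820·cos 18.528°/cos 18.24444° = 64.076505
action lengths: √(r_a1²−r_b1²) = 14.343360, √(r_a2²−r_b2²) = 12.010525
base pitch p_b = π·m·cos α = 3.354083
CR = (14.343360 + 12.010525 − 64.076505·sin 18.24444°)/3.354083 = 1.876326
contact ratio ≈ 1.8763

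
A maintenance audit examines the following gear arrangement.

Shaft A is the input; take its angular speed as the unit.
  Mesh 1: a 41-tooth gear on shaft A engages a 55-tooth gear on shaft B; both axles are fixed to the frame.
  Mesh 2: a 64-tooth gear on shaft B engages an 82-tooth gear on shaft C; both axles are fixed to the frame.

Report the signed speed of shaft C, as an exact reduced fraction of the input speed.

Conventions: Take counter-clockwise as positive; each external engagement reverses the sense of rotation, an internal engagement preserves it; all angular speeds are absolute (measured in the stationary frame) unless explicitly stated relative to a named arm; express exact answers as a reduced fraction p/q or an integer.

2-mesh fixed-axis compound train (all bearings frame-fixed)
mesh 1 [41T→55T]: |ω|/ω_in = 1×41/55 = 41/55, sense flips to −
mesh 2 [64T→82T]: |ω|/ω_in = (41/55)×64/82 = 32/55, sense flips to +
signed output speed (× input speed) = 32/55

32/55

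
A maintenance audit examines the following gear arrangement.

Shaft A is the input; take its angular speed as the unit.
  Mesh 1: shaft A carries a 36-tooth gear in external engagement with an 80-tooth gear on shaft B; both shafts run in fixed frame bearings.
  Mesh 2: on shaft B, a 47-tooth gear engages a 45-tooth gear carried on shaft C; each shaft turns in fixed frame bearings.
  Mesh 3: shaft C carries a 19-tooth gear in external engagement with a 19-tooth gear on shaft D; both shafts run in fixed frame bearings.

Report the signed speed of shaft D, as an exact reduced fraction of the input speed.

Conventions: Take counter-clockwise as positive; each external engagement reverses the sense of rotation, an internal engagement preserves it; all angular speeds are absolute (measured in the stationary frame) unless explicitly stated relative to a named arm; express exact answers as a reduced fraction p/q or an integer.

-47/100

3-mesh fixed-axis compound train (all bearings frame-fixed)
mesh 1 [36T→80T]: |ω|/ω_in = 1×36/80 = 9/20, sense flips to −
mesh 2 [47T→45T]: |ω|/ω_in = (9/20)×47/45 = 47/100, sense flips to +
mesh 3 [19T→19T]: |ω|/ω_in = (47/100)×19/19 = 47/100, sense flips to −
signed output speed (× input speed) = -47/100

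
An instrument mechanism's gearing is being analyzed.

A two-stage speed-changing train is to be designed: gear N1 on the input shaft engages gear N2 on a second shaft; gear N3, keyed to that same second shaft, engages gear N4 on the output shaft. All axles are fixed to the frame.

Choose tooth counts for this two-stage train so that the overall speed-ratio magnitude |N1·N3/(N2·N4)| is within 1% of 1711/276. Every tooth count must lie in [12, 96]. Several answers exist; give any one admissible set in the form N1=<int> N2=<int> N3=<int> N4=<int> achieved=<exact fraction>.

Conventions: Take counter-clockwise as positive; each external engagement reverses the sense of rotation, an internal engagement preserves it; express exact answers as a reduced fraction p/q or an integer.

N1=29 N2=12 N3=59 N4=23 achieved=1711/276

2-stage fixed-axis compound train for ratio 1711/276
target = 1711/276 in lowest terms: an exact hit needs N1·N3 = k·1711 and N2·N4 = k·276 for one integer k, every count in [12, 96]; additionally prefer no 1:1 stage (N1 ≠ N2, N3 ≠ N4)
k = 1: N1·N3 = 1711 = 29·59, N2·N4 = 276 = 12·23
achieved = 29·59/(12·23) = 1711/276; |achieved − target| = 0 ≤ 1711/27600 ✓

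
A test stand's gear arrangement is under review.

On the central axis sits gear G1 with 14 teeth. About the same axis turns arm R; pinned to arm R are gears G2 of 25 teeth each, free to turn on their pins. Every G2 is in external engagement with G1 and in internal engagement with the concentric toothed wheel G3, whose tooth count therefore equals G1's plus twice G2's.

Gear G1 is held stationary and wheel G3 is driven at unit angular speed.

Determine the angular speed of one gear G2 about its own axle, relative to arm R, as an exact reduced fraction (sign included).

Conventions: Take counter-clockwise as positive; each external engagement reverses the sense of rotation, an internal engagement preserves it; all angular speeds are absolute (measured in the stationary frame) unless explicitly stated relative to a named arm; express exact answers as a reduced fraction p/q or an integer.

planetary set (14T centre, 25T on arm, 64T internal) — Willis relation
ring teeth: 14 + 2·25 = 64
14(ω_sun−ω_arm) = −64(ω_ring−ω_arm),  ω_sun = 0, ω_ring = 1
14(0−ω_arm) = −64(1−ω_arm)  ⇒  78·ω_arm = 64  ⇒  ω_arm = 32/39
sun–planet mesh: 14·(0−32/39) = −25·(ω_p−ω_arm)  ⇒  ω_p−ω_arm = 448/975
exact speed ratio = 448/975

448/975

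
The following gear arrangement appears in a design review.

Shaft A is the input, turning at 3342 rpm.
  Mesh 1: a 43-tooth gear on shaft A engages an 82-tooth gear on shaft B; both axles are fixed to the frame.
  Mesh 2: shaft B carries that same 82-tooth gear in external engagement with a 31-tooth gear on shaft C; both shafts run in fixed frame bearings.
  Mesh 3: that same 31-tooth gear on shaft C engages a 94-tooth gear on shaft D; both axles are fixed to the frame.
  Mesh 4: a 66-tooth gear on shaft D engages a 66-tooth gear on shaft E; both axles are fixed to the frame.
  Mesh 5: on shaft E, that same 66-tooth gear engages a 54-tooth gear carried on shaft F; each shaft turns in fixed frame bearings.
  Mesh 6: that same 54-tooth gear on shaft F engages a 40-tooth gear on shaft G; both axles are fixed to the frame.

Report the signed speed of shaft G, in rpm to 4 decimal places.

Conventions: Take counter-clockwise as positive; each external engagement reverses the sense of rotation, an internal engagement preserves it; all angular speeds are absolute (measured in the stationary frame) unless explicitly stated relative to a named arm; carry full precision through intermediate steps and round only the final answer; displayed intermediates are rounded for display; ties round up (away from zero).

topology: fixed-axis compound train — 6 meshes, A→G
mesh 1 [43T→82T]: ω = 3342.0000×43/82 = 1752.5122 rpm, sense flips to −
mesh 2 [82T→31T]: ω = 1752.5122×82/31 = 4635.6774 rpm, sense flips to +
mesh 3 [31T→94T]: ω = 4635.6774×31/94 = 1528.7872 rpm, sense flips to −
mesh 4 [66T→66T]: ω = 1528.7872×66/66 = 1528.7872 rpm, sense flips to +
mesh 5 [66T→54T]: ω = 1528.7872×66/54 = 1868.5177 rpm, sense flips to −
mesh 6 [54T→40T]: ω = 1868.5177×54/40 = 2522.4989 rpm, sense flips to +
signed output speed = +2522.4989 rpm

+2522.4989 rpm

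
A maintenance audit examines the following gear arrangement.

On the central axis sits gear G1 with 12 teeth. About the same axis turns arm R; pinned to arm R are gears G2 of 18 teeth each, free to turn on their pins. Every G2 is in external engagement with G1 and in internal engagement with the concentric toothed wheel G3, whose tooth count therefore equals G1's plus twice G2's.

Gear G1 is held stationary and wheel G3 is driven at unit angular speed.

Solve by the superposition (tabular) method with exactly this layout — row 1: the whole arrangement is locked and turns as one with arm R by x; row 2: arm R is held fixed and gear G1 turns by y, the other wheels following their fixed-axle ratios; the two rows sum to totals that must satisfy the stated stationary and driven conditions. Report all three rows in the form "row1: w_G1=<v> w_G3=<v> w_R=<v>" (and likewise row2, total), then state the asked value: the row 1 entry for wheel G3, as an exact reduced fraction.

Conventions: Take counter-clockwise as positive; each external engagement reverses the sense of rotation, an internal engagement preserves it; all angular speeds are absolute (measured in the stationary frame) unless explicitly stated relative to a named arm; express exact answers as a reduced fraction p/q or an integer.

row1: w_G1=4/5 w_G3=4/5 w_R=4/5
row2: w_G1=-4/5 w_G3=1/5 w_R=0
total: w_G1=0 w_G3=1 w_R=4/5
asked value: 4/5

topology: planetary set — G1 12T / G2 18T / G3 48T, arm = carrier (Willis)
row 1 — lock + rotate with arm: ω_sun = ω_ring = ω_arm = x
row 2: sun turns y, ring = −(12/48)·y, arm 0
boundary: total ω_sun = x + y = 0 and total ω_ring = x − (12/48)·y = 1  ⇒  y = -4/5, x = 4/5
row 2 ring = −(12/48)·(-4/5) = 1/5
totals (row 1 + row 2): sun 4/5 + (-4/5) = 0, ring 4/5 + 1/5 = 1, arm 4/5 + 0 = 4/5
asked cell (row1, ring) = 4/5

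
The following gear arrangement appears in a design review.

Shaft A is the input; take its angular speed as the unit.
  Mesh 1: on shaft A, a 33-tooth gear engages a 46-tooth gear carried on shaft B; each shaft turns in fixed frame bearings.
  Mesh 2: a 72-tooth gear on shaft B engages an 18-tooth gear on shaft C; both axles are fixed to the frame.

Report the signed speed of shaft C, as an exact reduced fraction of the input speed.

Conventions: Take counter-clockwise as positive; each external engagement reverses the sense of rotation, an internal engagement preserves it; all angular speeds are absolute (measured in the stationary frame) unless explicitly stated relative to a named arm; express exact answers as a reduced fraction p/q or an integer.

66/23

2-mesh fixed-axis compound train (all bearings frame-fixed)
mesh 1 [33T→46T]: |ω|/ω_in = 1×33/46 = 33/46, sense flips to −
mesh 2 [72T→18T]: |ω|/ω_in = (33/46)×72/18 = 66/23, sense flips to +
signed output speed (× input speed) = 66/23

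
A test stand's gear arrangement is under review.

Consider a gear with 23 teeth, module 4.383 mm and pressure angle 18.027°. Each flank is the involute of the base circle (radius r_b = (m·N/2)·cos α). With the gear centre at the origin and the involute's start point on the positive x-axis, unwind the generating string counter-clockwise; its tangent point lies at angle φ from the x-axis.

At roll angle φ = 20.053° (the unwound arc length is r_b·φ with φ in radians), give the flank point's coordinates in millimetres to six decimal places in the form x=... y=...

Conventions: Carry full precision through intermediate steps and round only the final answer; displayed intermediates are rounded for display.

single-mesh involute tooth geometry (23T wheel at module 4.383)
pitch radius r_p = m·N/2 = 4.383·23/2 = 50.404500
base radius r_b = r_p·cos α = 50.404500·cos 18.027° = 47.930183
roll angle φ = 20.053° = 0.34999087 rad
x = r_b·(cos φ + φ·sin φ) = 50.776466
y = r_b·(sin φ − φ·cos φ) = 0.676595

x=50.776466 y=0.676595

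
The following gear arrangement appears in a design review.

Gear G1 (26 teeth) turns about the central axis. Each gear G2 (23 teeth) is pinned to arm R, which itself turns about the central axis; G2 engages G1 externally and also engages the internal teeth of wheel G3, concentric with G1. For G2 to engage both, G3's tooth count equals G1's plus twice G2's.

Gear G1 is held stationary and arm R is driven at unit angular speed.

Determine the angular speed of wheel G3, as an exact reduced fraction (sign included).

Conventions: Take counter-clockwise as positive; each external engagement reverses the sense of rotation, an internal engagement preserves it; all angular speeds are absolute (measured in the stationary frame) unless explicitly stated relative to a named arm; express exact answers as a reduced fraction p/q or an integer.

planetary set (26T centre, 23T on arm, 72T internal) — Willis relation
ring teeth: 26 + 2·23 = 72
26(ω_sun−ω_arm) = −72(ω_ring−ω_arm),  ω_sun = 0, ω_arm = 1
ω_ring = 1 − (26/72)(0−1) = 49/36
exact speed ratio = 49/36

49/36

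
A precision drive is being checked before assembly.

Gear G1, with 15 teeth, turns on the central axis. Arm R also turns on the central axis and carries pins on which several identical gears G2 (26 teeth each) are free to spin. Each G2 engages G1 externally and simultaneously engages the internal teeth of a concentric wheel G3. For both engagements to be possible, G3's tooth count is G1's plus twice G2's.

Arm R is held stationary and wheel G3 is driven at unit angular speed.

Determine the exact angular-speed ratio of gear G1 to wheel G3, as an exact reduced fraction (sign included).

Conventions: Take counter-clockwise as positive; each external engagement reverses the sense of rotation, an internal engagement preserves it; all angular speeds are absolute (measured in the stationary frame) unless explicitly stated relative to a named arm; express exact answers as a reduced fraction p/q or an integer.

-67/15

recognized (axles ride arm R): planetary set, 15/26/67 teeth
ring teeth: 15 + 2·26 = 67
15(ω_sun−ω_arm) = −67(ω_ring−ω_arm),  ω_arm = 0, ω_ring = 1
ω_sun = 0 − (67/15)(1−0) = -67/15
ω_out/ω_in = -67/15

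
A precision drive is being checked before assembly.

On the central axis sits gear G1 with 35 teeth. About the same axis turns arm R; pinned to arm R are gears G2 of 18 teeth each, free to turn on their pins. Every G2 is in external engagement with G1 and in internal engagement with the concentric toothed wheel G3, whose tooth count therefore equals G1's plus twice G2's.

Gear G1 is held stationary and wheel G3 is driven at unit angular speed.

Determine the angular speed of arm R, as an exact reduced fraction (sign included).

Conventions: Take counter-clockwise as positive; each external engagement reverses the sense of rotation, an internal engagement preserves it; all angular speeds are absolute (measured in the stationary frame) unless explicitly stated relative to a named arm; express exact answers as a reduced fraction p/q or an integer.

planetary set (35T centre, 18T on arm, 71T internal) — Willis relation
ring teeth: 35 + 2·18 = 71
35(ω_sun−ω_arm) = −71(ω_ring−ω_arm),  ω_sun = 0, ω_ring = 1
35(0−ω_arm) = −71(1−ω_arm)  ⇒  106·ω_arm = 71  ⇒  ω_arm = 71/106
exact speed ratio = 71/106

71/106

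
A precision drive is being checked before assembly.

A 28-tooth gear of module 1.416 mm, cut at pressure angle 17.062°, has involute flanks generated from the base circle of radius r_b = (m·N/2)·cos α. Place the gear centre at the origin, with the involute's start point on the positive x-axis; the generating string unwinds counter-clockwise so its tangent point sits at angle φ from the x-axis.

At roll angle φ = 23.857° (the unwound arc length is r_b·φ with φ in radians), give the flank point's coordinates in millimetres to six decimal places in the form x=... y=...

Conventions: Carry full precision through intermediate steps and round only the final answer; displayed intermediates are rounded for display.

single-mesh involute tooth geometry (28T wheel at module 1.416)
pitch radius r_p = m·N/2 = 1.416·28/2 = 19.824000
base radius r_b = r_p·cos α = 19.824000·cos 17.062° = 18.951503
roll angle φ = 23.857° = 0.41638320 rad
x = r_b·(cos φ + φ·sin φ) = 20.523836
y = r_b·(sin φ − φ·cos φ) = 0.448181

x=20.523836 y=0.448181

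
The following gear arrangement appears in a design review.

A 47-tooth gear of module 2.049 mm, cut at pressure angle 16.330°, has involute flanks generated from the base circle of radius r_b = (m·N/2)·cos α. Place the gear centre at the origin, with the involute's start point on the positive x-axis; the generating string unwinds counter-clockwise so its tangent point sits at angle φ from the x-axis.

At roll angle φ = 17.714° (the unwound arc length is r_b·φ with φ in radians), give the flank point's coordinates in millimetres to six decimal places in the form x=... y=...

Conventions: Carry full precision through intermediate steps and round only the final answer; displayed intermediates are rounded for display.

x=48.364922 y=0.450848

single-mesh involute tooth geometry (47T wheel at module 2.049)
pitch radius r_p = m·N/2 = 2.049·47/2 = 48.151500
base radius r_b = r_p·cos α = 48.151500·cos 16.330° = 46.208982
roll angle φ = 17.714° = 0.30916762 rad
x = r_b·(cos φ + φ·sin φ) = 48.364922
y = r_b·(sin φ − φ·cos φ) = 0.450848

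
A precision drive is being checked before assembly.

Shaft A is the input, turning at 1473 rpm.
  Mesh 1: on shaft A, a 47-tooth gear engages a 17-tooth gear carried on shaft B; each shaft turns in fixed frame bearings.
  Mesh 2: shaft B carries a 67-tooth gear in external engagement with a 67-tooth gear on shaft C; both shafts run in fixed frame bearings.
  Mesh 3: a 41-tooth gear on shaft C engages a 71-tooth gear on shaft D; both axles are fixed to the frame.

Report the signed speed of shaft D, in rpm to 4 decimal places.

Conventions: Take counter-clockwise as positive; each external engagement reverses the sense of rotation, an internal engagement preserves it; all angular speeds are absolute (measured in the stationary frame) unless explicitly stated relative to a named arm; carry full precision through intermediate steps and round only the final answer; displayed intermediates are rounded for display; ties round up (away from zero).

-2351.6744 rpm

topology: fixed-axis compound train — 3 meshes, A→D
mesh 1 [47T→17T]: ω = 1473.0000×47/17 = 4072.4118 rpm, sense flips to −
mesh 2 [67T→67T]: ω = 4072.4118×67/67 = 4072.4118 rpm, sense flips to +
mesh 3 [41T→71T]: ω = 4072.4118×41/71 = 2351.6744 rpm, sense flips to −
signed output speed = -2351.6744 rpm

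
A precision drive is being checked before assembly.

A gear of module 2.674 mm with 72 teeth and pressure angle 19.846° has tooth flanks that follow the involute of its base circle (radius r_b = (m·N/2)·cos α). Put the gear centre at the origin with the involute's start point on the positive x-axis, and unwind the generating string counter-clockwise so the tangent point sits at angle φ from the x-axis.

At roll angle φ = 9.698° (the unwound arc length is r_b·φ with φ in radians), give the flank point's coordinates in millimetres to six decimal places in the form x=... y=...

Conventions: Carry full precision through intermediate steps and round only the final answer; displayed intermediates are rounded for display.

x=91.834528 y=0.145944

single-mesh involute tooth geometry (72T wheel at module 2.674)
pitch radius r_p = m·N/2 = 2.674·72/2 = 96.264000
base radius r_b = r_p·cos α = 96.264000·cos 19.846° = 90.546738
roll angle φ = 9.698° = 0.16926203 rad
x = r_b·(cos φ + φ·sin φ) = 91.834528
y = r_b·(sin φ − φ·cos φ) = 0.145944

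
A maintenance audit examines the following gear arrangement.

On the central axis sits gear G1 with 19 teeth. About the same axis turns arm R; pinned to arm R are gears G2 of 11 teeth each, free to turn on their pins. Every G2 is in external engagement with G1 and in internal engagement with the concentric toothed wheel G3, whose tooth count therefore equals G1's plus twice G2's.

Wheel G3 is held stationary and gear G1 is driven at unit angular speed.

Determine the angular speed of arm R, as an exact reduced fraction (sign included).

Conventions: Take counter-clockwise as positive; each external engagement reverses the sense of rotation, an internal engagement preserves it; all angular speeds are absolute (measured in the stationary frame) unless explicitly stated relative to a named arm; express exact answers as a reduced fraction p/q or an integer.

19/60

class = planetary set [G3 = 19+2·11 = 41; Willis about the carrier]
ring teeth: 19 + 2·11 = 41
19(ω_sun−ω_arm) = −41(ω_ring−ω_arm),  ω_ring = 0, ω_sun = 1
19(1−ω_arm) = −41(0−ω_arm)  ⇒  60·ω_arm = 19  ⇒  ω_arm = 19/60
exact speed ratio = 19/60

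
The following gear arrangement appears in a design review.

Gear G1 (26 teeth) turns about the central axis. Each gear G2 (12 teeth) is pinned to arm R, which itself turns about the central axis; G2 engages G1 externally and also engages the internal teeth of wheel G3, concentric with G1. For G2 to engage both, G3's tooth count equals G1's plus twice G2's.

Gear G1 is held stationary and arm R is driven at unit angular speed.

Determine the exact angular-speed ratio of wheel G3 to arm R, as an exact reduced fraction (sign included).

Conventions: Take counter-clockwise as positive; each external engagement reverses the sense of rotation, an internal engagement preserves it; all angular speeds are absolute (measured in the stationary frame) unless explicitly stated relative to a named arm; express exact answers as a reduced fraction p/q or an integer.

class = planetary set [G3 = 26+2·12 = 50; Willis about the carrier]
ring teeth: 26 + 2·12 = 50
26(ω_sun−ω_arm) = −50(ω_ring−ω_arm),  ω_sun = 0, ω_arm = 1
ω_ring = 1 − (26/50)(0−1) = 38/25
ω_out/ω_in = 38/25

38/25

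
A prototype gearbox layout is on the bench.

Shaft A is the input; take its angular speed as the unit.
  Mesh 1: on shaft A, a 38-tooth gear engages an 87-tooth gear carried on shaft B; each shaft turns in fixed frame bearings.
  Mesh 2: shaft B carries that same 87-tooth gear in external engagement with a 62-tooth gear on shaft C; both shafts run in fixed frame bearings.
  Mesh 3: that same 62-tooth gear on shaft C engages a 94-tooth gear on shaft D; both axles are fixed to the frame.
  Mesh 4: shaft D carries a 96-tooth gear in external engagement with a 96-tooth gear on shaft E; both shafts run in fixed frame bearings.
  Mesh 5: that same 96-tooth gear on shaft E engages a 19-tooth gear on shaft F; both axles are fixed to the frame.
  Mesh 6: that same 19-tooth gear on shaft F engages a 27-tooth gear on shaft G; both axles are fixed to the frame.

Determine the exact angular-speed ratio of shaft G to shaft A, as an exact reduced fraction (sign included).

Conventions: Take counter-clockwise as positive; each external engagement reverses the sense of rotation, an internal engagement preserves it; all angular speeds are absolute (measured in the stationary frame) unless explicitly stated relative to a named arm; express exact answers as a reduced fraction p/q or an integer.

class = fixed-axis compound train [6 meshes; 6 ratios multiply, 6 sense flips]
mesh 1 [38T→87T]: running ratio 38/87, sense −
mesh 2 [87T→62T]: running ratio 19/31, sense +
mesh 3 [62T→94T]: running ratio 19/47, sense −
mesh 4 [96T→96T]: running ratio 19/47, sense +
mesh 5 [96T→19T]: running ratio 96/47, sense −
mesh 6 [19T→27T]: running ratio 608/423, sense +
ω_out/ω_in = 608/423

608/423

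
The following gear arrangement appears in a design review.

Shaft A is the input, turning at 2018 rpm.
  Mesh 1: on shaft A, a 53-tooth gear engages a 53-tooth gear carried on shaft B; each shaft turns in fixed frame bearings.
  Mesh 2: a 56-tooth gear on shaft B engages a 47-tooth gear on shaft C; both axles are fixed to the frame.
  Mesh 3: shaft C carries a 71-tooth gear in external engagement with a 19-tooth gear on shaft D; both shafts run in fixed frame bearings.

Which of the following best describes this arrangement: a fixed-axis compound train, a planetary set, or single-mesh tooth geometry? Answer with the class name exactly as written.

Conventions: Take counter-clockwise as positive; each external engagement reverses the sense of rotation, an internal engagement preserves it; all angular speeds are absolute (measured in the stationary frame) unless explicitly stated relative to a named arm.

fixed-axis compound train

3-mesh fixed-axis compound train (all bearings frame-fixed)
classification: fixed-axis compound train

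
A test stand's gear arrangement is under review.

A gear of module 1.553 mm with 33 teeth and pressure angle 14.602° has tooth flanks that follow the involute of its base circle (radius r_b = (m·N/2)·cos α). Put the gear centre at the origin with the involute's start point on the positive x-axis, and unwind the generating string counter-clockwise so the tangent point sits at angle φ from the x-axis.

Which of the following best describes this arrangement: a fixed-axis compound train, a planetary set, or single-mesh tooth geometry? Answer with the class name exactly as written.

single-mesh tooth geometry

class = single-mesh tooth geometry [base-circle involute, m = 1.553, 33T]
classification: single-mesh tooth geometry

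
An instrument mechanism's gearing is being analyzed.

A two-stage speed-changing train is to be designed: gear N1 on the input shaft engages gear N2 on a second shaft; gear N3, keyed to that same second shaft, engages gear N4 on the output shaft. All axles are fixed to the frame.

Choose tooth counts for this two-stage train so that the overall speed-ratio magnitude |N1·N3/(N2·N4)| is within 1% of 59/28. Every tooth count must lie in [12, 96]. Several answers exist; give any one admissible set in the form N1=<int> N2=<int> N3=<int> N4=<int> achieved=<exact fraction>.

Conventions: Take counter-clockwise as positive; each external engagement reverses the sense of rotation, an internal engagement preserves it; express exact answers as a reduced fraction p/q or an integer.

design class (target 59/28): fixed-axis compound train
target = 59/28 in lowest terms: an exact hit needs N1·N3 = k·59 and N2·N4 = k·28 for one integer k, every count in [12, 96]; additionally prefer no 1:1 stage (N1 ≠ N2, N3 ≠ N4)
k = 1…11: no 1:1-free in-range split of k·59 and k·28 into factor pairs; take k = 12
k = 12: N1·N3 = 708 = 12·59, N2·N4 = 336 = 28·12
achieved = 12·59/(28·12) = 59/28; |achieved − target| = 0 ≤ 59/2800 ✓

N1=12 N2=28 N3=59 N4=12 achieved=59/28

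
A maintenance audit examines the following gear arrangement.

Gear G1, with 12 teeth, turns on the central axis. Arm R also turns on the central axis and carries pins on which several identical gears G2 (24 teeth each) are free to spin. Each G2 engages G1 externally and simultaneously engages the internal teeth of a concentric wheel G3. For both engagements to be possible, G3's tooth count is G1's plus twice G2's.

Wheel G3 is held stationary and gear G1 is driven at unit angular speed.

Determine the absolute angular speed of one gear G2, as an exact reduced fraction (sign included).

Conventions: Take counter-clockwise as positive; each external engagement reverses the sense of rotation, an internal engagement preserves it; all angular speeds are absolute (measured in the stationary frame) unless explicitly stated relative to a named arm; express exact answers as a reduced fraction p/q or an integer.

-1/4

recognized (axles ride arm R): planetary set, 12/24/60 teeth
ring teeth: 12 + 2·24 = 60
12(ω_sun−ω_arm) = −60(ω_ring−ω_arm),  ω_ring = 0, ω_sun = 1
12(1−ω_arm) = −60(0−ω_arm)  ⇒  72·ω_arm = 12  ⇒  ω_arm = 1/6
sun–planet mesh: 12·(1−1/6) = −24·(ω_p−ω_arm)  ⇒  ω_p−ω_arm = -5/12
ω_p = 1/6 − 5/12 = -1/4
exact speed ratio = -1/4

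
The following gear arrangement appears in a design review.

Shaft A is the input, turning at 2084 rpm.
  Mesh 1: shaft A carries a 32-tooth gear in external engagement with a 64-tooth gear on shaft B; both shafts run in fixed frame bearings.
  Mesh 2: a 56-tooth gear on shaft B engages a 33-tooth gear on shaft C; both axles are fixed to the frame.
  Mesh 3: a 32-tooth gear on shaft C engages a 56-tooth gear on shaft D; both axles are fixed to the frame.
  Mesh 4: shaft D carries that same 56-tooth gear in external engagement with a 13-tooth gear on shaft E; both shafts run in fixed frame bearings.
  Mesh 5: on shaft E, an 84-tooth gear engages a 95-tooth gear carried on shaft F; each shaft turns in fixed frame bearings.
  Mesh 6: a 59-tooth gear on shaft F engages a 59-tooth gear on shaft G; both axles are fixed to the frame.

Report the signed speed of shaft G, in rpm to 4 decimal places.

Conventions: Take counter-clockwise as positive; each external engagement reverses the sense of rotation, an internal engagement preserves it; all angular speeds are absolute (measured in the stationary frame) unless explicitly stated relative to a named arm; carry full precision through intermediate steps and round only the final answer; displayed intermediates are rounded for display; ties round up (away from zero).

recognized (7 fixed axles, 6 meshes): fixed-axis compound train
mesh 1 [32T→64T]: ω = 2084.0000×32/64 = 1042.0000 rpm, sense flips to −
mesh 2 [56T→33T]: ω = 1042.0000×56/33 = 1768.2424 rpm, sense flips to +
mesh 3 [32T→56T]: ω = 1768.2424×32/56 = 1010.4242 rpm, sense flips to −
mesh 4 [56T→13T]: ω = 1010.4242×56/13 = 4352.5967 rpm, sense flips to +
mesh 5 [84T→95T]: ω = 4352.5967×84/95 = 3848.6119 rpm, sense flips to −
mesh 6 [59T→59T]: ω = 3848.6119×59/59 = 3848.6119 rpm, sense flips to +
signed output speed = +3848.6119 rpm

+3848.6119 rpm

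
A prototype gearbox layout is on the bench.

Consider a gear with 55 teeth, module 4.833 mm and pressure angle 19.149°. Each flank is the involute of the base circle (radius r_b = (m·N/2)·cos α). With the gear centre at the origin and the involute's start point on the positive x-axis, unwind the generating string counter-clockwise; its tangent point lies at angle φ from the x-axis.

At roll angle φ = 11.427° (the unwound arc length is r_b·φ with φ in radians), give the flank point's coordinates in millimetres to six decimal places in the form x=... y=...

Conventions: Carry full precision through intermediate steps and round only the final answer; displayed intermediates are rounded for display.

x=128.025782 y=0.330680

topology: single-mesh involute geometry — m = 4.833, N = 55
pitch radius r_p = m·N/2 = 4.833·55/2 = 132.907500
base radius r_b = r_p·cos α = 132.907500·cos 19.149° = 125.553559
roll angle φ = 11.427° = 0.19943877 rad
x = r_b·(cos φ + φ·sin φ) = 128.025782
y = r_b·(sin φ − φ·cos φ) = 0.330680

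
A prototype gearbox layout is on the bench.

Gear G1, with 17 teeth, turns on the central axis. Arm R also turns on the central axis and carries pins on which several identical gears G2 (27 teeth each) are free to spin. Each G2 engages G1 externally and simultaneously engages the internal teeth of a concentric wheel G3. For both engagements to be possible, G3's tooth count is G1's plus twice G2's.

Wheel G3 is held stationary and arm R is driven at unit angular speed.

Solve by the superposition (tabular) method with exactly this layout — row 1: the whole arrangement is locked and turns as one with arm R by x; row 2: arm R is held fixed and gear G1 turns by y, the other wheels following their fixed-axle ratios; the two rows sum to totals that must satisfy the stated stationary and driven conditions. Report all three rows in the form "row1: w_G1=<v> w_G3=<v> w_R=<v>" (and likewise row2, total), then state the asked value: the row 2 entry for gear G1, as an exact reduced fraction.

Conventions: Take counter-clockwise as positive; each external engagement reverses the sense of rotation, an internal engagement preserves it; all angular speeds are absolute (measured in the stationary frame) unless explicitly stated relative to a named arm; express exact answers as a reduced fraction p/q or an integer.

recognized (axles ride arm R): planetary set, 17/27/71 teeth
row 1: whole set turns with the arm by x
superposition row 2 [arm held]: sun y, ring −(17/71)·y, arm 0
boundary: total ω_ring = x − (17/71)·y = 0 and total ω_arm = x = 1  ⇒  y = 71/17, x = 1
row 2 ring = −(17/71)·71/17 = -1
totals (row 1 + row 2): sun 1 + 71/17 = 88/17, ring 1 + (-1) = 0, arm 1 + 0 = 1
asked cell (row2, sun) = 71/17

row1: w_G1=1 w_G3=1 w_R=1
row2: w_G1=71/17 w_G3=-1 w_R=0
total: w_G1=88/17 w_G3=0 w_R=1
asked value: 71/17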